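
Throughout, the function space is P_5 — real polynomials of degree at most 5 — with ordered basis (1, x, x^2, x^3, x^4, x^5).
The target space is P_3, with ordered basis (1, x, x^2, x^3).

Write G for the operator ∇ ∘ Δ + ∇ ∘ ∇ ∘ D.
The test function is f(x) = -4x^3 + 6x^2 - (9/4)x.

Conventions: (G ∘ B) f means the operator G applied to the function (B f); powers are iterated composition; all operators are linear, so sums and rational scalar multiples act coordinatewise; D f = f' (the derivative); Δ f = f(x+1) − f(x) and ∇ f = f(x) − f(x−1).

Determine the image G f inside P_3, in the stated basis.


Δ f = -12x^2 - 1/4
∇ Δ f = -24x + 12
D f = -12x^2 + 12x - 9/4
∇ D f = -24x + 24
∇ ∇ D f = -24
(∇ ∘ Δ + ∇ ∘ ∇ ∘ D) f = -24x - 12

the result is g(x) = -24x - 12


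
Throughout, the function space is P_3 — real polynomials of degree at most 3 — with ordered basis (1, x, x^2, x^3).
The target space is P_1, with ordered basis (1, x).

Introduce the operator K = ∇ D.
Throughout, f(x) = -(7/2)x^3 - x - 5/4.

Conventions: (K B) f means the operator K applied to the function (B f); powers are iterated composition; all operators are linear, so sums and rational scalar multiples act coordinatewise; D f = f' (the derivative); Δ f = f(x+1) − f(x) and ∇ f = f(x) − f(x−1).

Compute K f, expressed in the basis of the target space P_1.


D f = -(21/2)x^2 - 1
∇ D f = -21x + 21/2

g(x) = -21x + 21/2


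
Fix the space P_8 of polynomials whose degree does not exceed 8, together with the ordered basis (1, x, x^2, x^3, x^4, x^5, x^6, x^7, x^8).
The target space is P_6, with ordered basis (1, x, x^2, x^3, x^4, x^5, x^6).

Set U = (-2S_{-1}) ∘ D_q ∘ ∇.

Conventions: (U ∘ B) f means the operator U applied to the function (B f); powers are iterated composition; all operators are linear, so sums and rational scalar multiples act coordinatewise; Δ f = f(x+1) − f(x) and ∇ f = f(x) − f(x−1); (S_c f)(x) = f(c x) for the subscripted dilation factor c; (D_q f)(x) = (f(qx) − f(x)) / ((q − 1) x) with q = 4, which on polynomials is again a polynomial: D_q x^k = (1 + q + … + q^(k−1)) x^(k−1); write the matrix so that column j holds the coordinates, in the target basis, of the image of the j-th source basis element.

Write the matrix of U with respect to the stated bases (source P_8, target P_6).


image of 1: 0
image of x: 0
image of x^2: -4
image of x^3: 30x + 6
image of x^4: -168x^2 - 60x - 8
image of x^5: 850x^3 + 420x^2 + 100x + 10
image of x^6: -4092x^4 - 2550x^3 - 840x^2 - 150x - 12
image of x^7: 19110x^5 + 14322x^4 + 5950x^3 + 1470x^2 + 210x + 14
image of x^8: -87376x^6 - 76440x^5 - 38192x^4 - 11900x^3 - 2352x^2 - 280x - 16
each image's coordinates form column j of the matrix

the matrix is [[0, 0, -4, 6, -8, 10, -12, 14, -16]; [0, 0, 0, 30, -60, 100, -150, 210, -280]; [0, 0, 0, 0, -168, 420, -840, 1470, -2352]; [0, 0, 0, 0, 0, 850, -2550, 5950, -11900]; [0, 0, 0, 0, 0, 0, -4092, 14322, -38192]; [0, 0, 0, 0, 0, 0, 0, 19110, -76440]; [0, 0, 0, 0, 0, 0, 0, 0, -87376]] (rows listed top to bottom)


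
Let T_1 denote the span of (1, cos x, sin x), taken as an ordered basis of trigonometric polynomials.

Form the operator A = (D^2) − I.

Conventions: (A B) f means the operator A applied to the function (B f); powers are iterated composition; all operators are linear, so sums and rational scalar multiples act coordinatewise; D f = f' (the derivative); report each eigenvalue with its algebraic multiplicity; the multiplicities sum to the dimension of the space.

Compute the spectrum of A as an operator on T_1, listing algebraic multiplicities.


λ = -2 (multiplicity 2), λ = -1 (multiplicity 1)

image of 1: -1
image of cos x: -2cos x
image of sin x: -2sin x
the matrix is diagonal; its diagonal is (-1, -2, -2)
for a triangular matrix the eigenvalues are the diagonal entries, with algebraic multiplicity their repetition count


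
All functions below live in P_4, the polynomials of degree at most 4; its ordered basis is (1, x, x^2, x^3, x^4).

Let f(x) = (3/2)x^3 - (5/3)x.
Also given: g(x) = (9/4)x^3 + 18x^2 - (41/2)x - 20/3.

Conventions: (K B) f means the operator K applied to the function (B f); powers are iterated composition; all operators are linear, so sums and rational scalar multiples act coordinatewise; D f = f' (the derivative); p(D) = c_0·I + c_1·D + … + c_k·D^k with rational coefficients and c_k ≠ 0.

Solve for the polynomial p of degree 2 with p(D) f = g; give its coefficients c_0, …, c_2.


D^0 f = (3/2)x^3 - (5/3)x
D^1 f = (9/2)x^2 - 5/3
D^2 f = 9x
matching coefficients of g against c_0 f + c_1 Df + … from the top degree down determines the c_i
solution: c_0 = 3/2, c_1 = 4, c_2 = -2

p(D) = (3/2)·I + 4·D − 2·D^2, i.e. c_0 = 3/2, c_1 = 4, c_2 = -2


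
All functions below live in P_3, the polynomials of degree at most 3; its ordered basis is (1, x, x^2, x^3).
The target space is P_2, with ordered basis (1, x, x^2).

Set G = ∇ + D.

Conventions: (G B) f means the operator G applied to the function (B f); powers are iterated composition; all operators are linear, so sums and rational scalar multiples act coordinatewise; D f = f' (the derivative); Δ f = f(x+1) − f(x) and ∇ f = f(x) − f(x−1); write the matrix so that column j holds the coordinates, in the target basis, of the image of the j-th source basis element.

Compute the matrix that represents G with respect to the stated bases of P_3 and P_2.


image of 1: 0
image of x: 2
image of x^2: 4x - 1
image of x^3: 6x^2 - 3x + 1
each image's coordinates form column j of the matrix

the matrix is [[0, 2, -1, 1]; [0, 0, 4, -3]; [0, 0, 0, 6]] (rows listed top to bottom)


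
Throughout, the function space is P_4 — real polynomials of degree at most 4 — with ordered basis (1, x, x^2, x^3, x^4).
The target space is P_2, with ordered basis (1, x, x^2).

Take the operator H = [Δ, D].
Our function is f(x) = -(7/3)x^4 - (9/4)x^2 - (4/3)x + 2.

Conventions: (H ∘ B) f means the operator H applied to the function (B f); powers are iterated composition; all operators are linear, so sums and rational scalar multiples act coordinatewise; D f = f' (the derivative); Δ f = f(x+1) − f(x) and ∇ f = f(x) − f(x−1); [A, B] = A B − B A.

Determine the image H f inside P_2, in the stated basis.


D f = -(28/3)x^3 - (9/2)x - 4/3
Δ D f = -28x^2 - 28x - 83/6
Δ f = -(28/3)x^3 - 14x^2 - (83/6)x - 71/12
D Δ f = -28x^2 - 28x - 83/6
[Δ, D] f = 0

the image equals g(x) = 0


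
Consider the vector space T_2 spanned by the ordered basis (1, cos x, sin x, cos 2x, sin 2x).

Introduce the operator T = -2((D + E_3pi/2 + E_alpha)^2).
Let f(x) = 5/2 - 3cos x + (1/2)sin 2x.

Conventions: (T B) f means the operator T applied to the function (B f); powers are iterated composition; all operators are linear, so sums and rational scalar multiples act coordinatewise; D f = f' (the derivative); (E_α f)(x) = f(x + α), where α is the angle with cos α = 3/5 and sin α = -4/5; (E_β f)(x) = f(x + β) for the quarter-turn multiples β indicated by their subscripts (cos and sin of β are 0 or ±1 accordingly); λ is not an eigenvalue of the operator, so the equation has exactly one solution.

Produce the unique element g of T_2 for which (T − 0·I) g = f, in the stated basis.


the image equals g(x) = -5/16 - (21/50)cos x - (36/25)sin x - (26/289)cos 2x - (87/4624)sin 2x

write g with unknown coordinates in the stated basis and equate coefficients in (T − 0·I) g = f
solving from the highest basis element down gives g = -5/16 - (21/50)cos x - (36/25)sin x - (26/289)cos 2x - (87/4624)sin 2x
check: T g = 5/2 - 3cos x + (1/2)sin 2x
so T g − 0·g = 5/2 - 3cos x + (1/2)sin 2x = f ✓


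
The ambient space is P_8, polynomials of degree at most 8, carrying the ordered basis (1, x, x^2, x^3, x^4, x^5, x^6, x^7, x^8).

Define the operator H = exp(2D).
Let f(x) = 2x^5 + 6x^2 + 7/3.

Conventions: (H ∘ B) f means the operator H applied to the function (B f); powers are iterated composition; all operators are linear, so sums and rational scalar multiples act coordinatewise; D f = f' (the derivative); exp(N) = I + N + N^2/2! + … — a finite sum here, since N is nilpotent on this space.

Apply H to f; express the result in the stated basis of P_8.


g(x) = 2x^5 + 20x^4 + 80x^3 + 166x^2 + 184x + 271/3

order-1 term: 20x^4 + 24x
order-2 term: 80x^3 + 24
order-3 term: 160x^2
order-4 term: 160x
order-5 term: 64
the series for exp(2D) f terminates at order 5
exp(2D) f = 2x^5 + 20x^4 + 80x^3 + 166x^2 + 184x + 271/3


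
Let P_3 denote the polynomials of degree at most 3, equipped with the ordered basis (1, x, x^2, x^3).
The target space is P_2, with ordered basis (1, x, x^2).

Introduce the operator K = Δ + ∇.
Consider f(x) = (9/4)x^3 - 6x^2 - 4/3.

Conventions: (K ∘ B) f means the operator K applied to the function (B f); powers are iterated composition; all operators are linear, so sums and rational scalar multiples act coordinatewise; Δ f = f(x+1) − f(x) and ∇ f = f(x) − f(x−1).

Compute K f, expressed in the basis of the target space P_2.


the image equals g(x) = (27/2)x^2 - 24x + 9/2

Δ f = (27/4)x^2 - (21/4)x - 15/4
∇ f = (27/4)x^2 - (75/4)x + 33/4
(Δ + ∇) f = (27/2)x^2 - 24x + 9/2


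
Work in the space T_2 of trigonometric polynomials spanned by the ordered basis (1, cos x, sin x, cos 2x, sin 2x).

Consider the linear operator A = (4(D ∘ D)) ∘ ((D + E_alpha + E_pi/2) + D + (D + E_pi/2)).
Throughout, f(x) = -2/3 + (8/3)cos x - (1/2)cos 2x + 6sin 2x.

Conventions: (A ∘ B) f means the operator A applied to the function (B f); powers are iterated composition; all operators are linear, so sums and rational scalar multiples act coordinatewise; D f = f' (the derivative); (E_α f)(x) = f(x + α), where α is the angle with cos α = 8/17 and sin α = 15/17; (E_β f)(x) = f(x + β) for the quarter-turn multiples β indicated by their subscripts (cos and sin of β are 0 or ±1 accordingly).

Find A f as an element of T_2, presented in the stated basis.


D f = -(8/3)sin x + 12cos 2x + sin 2x
E_alpha f = -2/3 + (64/51)cos x - (40/17)sin x + (3041/578)cos 2x - (846/289)sin 2x
E_pi/2 f = -2/3 - (8/3)sin x + (1/2)cos 2x - 6sin 2x
(D + E_alpha + E_pi/2) f = -4/3 + (64/51)cos x - (392/51)sin x + (5133/289)cos 2x - (2291/289)sin 2x
D f = -(8/3)sin x + 12cos 2x + sin 2x
D f = -(8/3)sin x + 12cos 2x + sin 2x
E_pi/2 f = -2/3 - (8/3)sin x + (1/2)cos 2x - 6sin 2x
(D + E_pi/2) f = -2/3 - (16/3)sin x + (25/2)cos 2x - 5sin 2x
((D + E_alpha + E_pi/2) + D + (D + E_pi/2)) f = -2 + (64/51)cos x - (800/51)sin x + (24427/578)cos 2x - (3447/289)sin 2x
D ((D + E_alpha + E_pi/2) + D + (D + E_pi/2)) f = -(800/51)cos x - (64/51)sin x - (6894/289)cos 2x - (24427/289)sin 2x
D D ((D + E_alpha + E_pi/2) + D + (D + E_pi/2)) f = -(64/51)cos x + (800/51)sin x - (48854/289)cos 2x + (13788/289)sin 2x
(4(D ∘ D)) ((D + E_alpha + E_pi/2) + D + (D + E_pi/2)) f = -(256/51)cos x + (3200/51)sin x - (195416/289)cos 2x + (55152/289)sin 2x

g(x) = -(256/51)cos x + (3200/51)sin x - (195416/289)cos 2x + (55152/289)sin 2x


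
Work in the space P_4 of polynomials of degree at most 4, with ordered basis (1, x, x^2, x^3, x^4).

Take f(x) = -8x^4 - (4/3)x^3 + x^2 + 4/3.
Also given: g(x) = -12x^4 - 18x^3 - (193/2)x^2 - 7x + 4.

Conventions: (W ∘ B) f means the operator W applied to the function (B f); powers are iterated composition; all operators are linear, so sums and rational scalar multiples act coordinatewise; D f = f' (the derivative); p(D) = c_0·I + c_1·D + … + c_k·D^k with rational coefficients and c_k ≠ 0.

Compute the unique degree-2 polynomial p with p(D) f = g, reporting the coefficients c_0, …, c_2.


c_0 = 3/2, c_1 = 1/2, c_2 = 1

D^0 f = -8x^4 - (4/3)x^3 + x^2 + 4/3
D^1 f = -32x^3 - 4x^2 + 2x
D^2 f = -96x^2 - 8x + 2
matching coefficients of g against c_0 f + c_1 Df + … from the top degree down determines the c_i
solution: c_0 = 3/2, c_1 = 1/2, c_2 = 1


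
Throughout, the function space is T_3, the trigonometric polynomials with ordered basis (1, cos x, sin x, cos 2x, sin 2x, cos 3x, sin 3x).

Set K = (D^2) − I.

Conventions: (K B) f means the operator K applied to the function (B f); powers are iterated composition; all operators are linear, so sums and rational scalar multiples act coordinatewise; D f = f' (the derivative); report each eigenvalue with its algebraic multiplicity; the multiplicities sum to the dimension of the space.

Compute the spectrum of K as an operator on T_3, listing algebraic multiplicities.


λ = -10 (multiplicity 2), λ = -5 (multiplicity 2), λ = -2 (multiplicity 2), λ = -1 (multiplicity 1)

image of 1: -1
image of cos x: -2cos x
image of sin x: -2sin x
image of cos 2x: -5cos 2x
image of sin 2x: -5sin 2x
image of cos 3x: -10cos 3x
image of sin 3x: -10sin 3x
the matrix is diagonal; its diagonal is (-1, -2, -2, -5, -5, -10, -10)
for a triangular matrix the eigenvalues are the diagonal entries, with algebraic multiplicity their repetition count


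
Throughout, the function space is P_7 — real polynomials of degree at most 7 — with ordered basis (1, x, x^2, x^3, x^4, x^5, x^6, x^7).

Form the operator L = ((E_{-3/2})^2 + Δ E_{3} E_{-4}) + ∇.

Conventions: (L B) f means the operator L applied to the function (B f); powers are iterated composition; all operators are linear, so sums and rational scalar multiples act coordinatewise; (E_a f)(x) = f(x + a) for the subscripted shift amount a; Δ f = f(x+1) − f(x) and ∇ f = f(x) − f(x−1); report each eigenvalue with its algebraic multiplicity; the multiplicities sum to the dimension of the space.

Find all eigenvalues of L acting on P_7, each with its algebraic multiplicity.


λ = 1 (multiplicity 8)

image of 1: 1
image of x: x - 1
image of x^2: x^2 - 2x + 7
image of x^3: x^3 - 3x^2 + 21x - 25
image of x^4: x^4 - 4x^3 + 42x^2 - 100x + 79
image of x^5: x^5 - 5x^4 + 70x^3 - 250x^2 + 395x - 241
image of x^6: x^6 - 6x^5 + 105x^4 - 500x^3 + 1185x^2 - 1446x + 727
image of x^7: x^7 - 7x^6 + 147x^5 - 875x^4 + 2765x^3 - 5061x^2 + 5089x - 2185
the matrix is upper triangular; its diagonal is (1, 1, 1, 1, 1, 1, 1, 1)
for a triangular matrix the eigenvalues are the diagonal entries, with algebraic multiplicity their repetition count


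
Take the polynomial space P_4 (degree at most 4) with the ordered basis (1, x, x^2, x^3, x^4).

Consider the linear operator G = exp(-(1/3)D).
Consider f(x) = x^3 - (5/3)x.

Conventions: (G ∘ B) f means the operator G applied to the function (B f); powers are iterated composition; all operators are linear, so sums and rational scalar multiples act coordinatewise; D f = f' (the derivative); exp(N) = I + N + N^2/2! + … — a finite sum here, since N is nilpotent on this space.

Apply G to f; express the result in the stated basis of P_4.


order-1 term: -x^2 + 5/9
order-2 term: (1/3)x
order-3 term: -1/27
the series for exp(-(1/3)D) f terminates at order 3
exp(-(1/3)D) f = x^3 - x^2 - (4/3)x + 14/27

g(x) = x^3 - x^2 - (4/3)x + 14/27


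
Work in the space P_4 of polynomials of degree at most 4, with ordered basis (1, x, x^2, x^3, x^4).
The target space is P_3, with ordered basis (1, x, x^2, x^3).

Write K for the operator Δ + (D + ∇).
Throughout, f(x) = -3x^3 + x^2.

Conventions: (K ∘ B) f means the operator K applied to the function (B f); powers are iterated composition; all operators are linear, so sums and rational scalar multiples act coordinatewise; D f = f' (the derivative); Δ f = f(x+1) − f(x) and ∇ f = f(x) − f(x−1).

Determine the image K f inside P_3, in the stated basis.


the image equals g(x) = -27x^2 + 6x - 6

Δ f = -9x^2 - 7x - 2
D f = -9x^2 + 2x
∇ f = -9x^2 + 11x - 4
(D + ∇) f = -18x^2 + 13x - 4
(Δ + (D + ∇)) f = -27x^2 + 6x - 6


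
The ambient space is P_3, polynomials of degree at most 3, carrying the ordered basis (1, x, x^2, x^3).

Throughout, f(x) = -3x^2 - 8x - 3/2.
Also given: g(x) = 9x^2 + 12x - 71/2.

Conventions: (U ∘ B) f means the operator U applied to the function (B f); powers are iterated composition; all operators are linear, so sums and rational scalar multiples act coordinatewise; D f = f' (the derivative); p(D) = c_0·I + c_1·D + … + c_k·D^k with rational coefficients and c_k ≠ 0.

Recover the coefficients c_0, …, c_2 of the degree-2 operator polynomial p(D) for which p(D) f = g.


D^0 f = -3x^2 - 8x - 3/2
D^1 f = -6x - 8
D^2 f = -6
matching coefficients of g against c_0 f + c_1 Df + … from the top degree down determines the c_i
solution: c_0 = -3, c_1 = 2, c_2 = 4

p(D) = -3·I + 2·D + 4·D^2, i.e. c_0 = -3, c_1 = 2, c_2 = 4


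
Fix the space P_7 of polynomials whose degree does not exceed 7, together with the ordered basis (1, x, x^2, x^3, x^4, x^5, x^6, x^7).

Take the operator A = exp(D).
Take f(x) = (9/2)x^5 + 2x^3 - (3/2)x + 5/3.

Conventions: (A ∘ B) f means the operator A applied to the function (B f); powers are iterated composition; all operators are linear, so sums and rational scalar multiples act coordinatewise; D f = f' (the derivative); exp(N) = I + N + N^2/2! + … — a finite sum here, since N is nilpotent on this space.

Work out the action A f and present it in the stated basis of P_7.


order-1 term: (45/2)x^4 + 6x^2 - 3/2
order-2 term: 45x^3 + 6x
order-3 term: 45x^2 + 2
order-4 term: (45/2)x
order-5 term: 9/2
the series for exp(D) f terminates at order 5
exp(D) f = (9/2)x^5 + (45/2)x^4 + 47x^3 + 51x^2 + 27x + 20/3

g(x) = (9/2)x^5 + (45/2)x^4 + 47x^3 + 51x^2 + 27x + 20/3


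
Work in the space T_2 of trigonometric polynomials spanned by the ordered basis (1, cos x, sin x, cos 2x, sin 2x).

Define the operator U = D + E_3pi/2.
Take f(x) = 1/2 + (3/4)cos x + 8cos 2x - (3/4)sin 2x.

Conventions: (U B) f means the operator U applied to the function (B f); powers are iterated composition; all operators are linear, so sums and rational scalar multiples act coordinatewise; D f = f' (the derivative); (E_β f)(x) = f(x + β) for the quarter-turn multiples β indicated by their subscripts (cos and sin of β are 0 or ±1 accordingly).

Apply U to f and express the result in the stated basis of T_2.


D f = -(3/4)sin x - (3/2)cos 2x - 16sin 2x
E_3pi/2 f = 1/2 + (3/4)sin x - 8cos 2x + (3/4)sin 2x
(D + E_3pi/2) f = 1/2 - (19/2)cos 2x - (61/4)sin 2x

the image equals g(x) = 1/2 - (19/2)cos 2x - (61/4)sin 2x


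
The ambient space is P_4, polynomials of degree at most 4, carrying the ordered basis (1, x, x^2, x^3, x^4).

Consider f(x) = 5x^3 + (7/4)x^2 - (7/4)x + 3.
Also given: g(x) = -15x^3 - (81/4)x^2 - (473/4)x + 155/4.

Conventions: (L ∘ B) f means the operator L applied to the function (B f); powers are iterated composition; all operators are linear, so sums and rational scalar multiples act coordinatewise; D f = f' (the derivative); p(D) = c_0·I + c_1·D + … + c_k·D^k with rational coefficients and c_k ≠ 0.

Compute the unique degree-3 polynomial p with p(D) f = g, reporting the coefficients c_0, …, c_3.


p(D) = -3·I − D − 4·D^2 + 2·D^3, i.e. c_0 = -3, c_1 = -1, c_2 = -4, c_3 = 2

D^0 f = 5x^3 + (7/4)x^2 - (7/4)x + 3
D^1 f = 15x^2 + (7/2)x - 7/4
D^2 f = 30x + 7/2
D^3 f = 30
matching coefficients of g against c_0 f + c_1 Df + … from the top degree down determines the c_i
solution: c_0 = -3, c_1 = -1, c_2 = -4, c_3 = 2


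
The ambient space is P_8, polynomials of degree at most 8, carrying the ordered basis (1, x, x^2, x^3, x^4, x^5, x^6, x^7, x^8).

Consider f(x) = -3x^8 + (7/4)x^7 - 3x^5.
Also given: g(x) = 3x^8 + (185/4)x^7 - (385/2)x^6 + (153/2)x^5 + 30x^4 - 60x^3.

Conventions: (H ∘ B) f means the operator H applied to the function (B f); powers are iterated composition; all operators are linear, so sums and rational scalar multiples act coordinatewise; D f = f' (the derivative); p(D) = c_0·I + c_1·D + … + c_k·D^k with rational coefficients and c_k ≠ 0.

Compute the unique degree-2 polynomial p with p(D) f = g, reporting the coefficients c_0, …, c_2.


D^0 f = -3x^8 + (7/4)x^7 - 3x^5
D^1 f = -24x^7 + (49/4)x^6 - 15x^4
D^2 f = -168x^6 + (147/2)x^5 - 60x^3
matching coefficients of g against c_0 f + c_1 Df + … from the top degree down determines the c_i
solution: c_0 = -1, c_1 = -2, c_2 = 1

p(D) = -I − 2·D + D^2, i.e. c_0 = -1, c_1 = -2, c_2 = 1


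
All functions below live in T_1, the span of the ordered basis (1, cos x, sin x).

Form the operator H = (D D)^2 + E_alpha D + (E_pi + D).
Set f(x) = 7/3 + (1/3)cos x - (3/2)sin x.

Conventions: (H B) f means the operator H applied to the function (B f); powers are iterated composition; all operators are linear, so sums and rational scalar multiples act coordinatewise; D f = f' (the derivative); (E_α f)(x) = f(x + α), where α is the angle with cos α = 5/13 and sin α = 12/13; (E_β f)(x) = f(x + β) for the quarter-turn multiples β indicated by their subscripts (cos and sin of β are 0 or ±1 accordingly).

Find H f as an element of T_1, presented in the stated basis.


the image equals g(x) = 7/3 - (31/13)cos x + (12/13)sin x

D f = -(3/2)cos x - (1/3)sin x
D D f = -(1/3)cos x + (3/2)sin x
D (D D) f = (3/2)cos x + (1/3)sin x
D D (D D) f = (1/3)cos x - (3/2)sin x
D f = -(3/2)cos x - (1/3)sin x
E_alpha D f = -(23/26)cos x + (49/39)sin x
E_pi f = 7/3 - (1/3)cos x + (3/2)sin x
D f = -(3/2)cos x - (1/3)sin x
(E_pi + D) f = 7/3 - (11/6)cos x + (7/6)sin x
((D D)^2 + E_alpha D + (E_pi + D)) f = 7/3 - (31/13)cos x + (12/13)sin x


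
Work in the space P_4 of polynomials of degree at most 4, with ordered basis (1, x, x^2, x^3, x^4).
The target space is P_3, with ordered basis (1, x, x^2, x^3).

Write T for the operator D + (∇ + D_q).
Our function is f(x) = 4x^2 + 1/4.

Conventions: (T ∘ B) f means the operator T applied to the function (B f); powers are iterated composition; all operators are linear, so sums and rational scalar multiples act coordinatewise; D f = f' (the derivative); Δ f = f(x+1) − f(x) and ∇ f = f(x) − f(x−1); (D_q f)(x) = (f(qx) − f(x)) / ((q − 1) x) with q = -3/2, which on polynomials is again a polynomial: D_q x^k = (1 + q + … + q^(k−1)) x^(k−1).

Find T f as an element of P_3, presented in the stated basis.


D f = 8x
∇ f = 8x - 4
D_q f = -2x
(∇ + D_q) f = 6x - 4
(D + (∇ + D_q)) f = 14x - 4

the result is g(x) = 14x - 4


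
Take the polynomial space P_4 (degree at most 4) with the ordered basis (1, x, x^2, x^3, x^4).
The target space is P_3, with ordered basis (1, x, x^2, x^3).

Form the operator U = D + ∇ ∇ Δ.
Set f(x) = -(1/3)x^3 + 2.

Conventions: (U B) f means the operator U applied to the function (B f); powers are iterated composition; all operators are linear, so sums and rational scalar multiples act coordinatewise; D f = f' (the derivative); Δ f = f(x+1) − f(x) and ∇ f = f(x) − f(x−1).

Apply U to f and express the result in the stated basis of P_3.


the result is g(x) = -x^2 - 2

D f = -x^2
Δ f = -x^2 - x - 1/3
∇ Δ f = -2x
∇ ∇ Δ f = -2
(D + ∇ ∇ Δ) f = -x^2 - 2


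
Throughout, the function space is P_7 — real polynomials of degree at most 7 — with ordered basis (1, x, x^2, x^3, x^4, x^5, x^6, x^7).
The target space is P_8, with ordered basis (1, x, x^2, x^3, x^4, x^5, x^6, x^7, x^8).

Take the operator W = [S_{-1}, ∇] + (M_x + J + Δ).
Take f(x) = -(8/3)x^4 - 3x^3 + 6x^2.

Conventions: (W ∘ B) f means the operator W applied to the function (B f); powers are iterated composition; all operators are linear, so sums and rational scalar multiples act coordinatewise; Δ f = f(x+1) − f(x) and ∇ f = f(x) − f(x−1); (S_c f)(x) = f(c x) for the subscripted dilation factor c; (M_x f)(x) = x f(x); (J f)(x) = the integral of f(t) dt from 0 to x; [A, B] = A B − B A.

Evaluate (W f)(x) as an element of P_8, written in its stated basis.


∇ f = -(32/3)x^3 + 7x^2 + (31/3)x - 19/3
S_{-1} ∇ f = (32/3)x^3 + 7x^2 - (31/3)x - 19/3
S_{-1} f = -(8/3)x^4 + 3x^3 + 6x^2
∇ S_{-1} f = -(32/3)x^3 + 25x^2 - (23/3)x - 1/3
[S_{-1}, ∇] f = (64/3)x^3 - 18x^2 - (8/3)x - 6
M_x f = -(8/3)x^5 - 3x^4 + 6x^3
J f = -(8/15)x^5 - (3/4)x^4 + 2x^3
Δ f = -(32/3)x^3 - 25x^2 - (23/3)x + 1/3
(M_x + J + Δ) f = -(16/5)x^5 - (15/4)x^4 - (8/3)x^3 - 25x^2 - (23/3)x + 1/3
([S_{-1}, ∇] + (M_x + J + Δ)) f = -(16/5)x^5 - (15/4)x^4 + (56/3)x^3 - 43x^2 - (31/3)x - 17/3

the result is g(x) = -(16/5)x^5 - (15/4)x^4 + (56/3)x^3 - 43x^2 - (31/3)x - 17/3


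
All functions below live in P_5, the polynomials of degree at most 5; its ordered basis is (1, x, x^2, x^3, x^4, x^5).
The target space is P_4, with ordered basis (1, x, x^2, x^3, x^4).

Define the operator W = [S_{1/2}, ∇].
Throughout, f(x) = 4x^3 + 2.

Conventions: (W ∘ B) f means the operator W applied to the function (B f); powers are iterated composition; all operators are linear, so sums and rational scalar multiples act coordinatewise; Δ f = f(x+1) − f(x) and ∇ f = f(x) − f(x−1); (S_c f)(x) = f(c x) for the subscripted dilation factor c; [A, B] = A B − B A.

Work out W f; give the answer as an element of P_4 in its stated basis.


the result is g(x) = (3/2)x^2 - (9/2)x + 7/2

∇ f = 12x^2 - 12x + 4
S_{1/2} ∇ f = 3x^2 - 6x + 4
S_{1/2} f = (1/2)x^3 + 2
∇ S_{1/2} f = (3/2)x^2 - (3/2)x + 1/2
[S_{1/2}, ∇] f = (3/2)x^2 - (9/2)x + 7/2


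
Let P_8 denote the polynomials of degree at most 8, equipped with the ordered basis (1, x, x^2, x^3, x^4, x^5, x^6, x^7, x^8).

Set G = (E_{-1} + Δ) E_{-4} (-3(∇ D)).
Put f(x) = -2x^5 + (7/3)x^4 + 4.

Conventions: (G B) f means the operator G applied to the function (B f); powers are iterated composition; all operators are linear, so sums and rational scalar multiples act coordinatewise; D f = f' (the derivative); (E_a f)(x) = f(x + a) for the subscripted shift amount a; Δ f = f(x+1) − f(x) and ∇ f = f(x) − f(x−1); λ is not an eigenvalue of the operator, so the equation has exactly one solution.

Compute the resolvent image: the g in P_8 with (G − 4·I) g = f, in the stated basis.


write g with unknown coordinates in the stated basis and equate coefficients in (G − 4·I) g = f
solving from the highest basis element down gives g = (1/2)x^5 - (7/12)x^4 - (15/2)x^3 + (213/2)x^2 - 516x + 699
check: G g = -30x^3 + 426x^2 - 2064x + 2800
so G g − 4·g = -2x^5 + (7/3)x^4 + 4 = f ✓

the result is g(x) = (1/2)x^5 - (7/12)x^4 - (15/2)x^3 + (213/2)x^2 - 516x + 699


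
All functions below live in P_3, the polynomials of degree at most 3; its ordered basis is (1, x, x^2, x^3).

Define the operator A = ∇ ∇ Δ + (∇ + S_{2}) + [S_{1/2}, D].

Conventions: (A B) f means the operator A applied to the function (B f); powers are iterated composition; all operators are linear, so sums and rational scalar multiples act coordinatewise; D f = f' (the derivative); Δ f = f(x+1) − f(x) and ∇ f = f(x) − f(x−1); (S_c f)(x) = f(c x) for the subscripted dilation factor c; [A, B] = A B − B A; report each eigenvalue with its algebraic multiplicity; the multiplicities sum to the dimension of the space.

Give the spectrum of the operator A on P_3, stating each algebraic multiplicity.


image of 1: 1
image of x: 2x + 3/2
image of x^2: 4x^2 + (5/2)x - 1
image of x^3: 8x^3 + (27/8)x^2 - 3x + 7
the matrix is upper triangular; its diagonal is (1, 2, 4, 8)
for a triangular matrix the eigenvalues are the diagonal entries, with algebraic multiplicity their repetition count

λ = 1 (multiplicity 1), λ = 2 (multiplicity 1), λ = 4 (multiplicity 1), λ = 8 (multiplicity 1)


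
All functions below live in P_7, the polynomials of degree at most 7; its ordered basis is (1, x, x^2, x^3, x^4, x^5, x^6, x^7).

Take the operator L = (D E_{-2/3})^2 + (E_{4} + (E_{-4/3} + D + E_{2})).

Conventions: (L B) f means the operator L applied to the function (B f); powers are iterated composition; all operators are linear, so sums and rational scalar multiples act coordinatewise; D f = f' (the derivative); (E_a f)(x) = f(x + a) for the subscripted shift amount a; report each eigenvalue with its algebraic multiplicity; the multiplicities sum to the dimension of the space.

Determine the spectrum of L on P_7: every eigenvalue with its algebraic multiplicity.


image of 1: 3
image of x: 3x + 17/3
image of x^2: 3x^2 + (34/3)x + 214/9
image of x^3: 3x^3 + 17x^2 + (214/3)x + 1664/27
image of x^4: 3x^4 + (68/3)x^3 + (428/3)x^2 + (6656/27)x + 24016/81
image of x^5: 3x^5 + (85/3)x^4 + (2140/9)x^3 + (16640/27)x^2 + (120080/81)x + 244064/243
image of x^6: 3x^6 + 34x^5 + (1070/3)x^4 + (33280/27)x^3 + (120080/27)x^2 + (488128/81)x + 3105856/729
image of x^7: 3x^7 + (119/3)x^6 + (1498/3)x^5 + (58240/27)x^4 + (840560/81)x^3 + (1708448/81)x^2 + (21740992/729)x + 35708288/2187
the matrix is upper triangular; its diagonal is (3, 3, 3, 3, 3, 3, 3, 3)
for a triangular matrix the eigenvalues are the diagonal entries, with algebraic multiplicity their repetition count

λ = 3 (multiplicity 8)


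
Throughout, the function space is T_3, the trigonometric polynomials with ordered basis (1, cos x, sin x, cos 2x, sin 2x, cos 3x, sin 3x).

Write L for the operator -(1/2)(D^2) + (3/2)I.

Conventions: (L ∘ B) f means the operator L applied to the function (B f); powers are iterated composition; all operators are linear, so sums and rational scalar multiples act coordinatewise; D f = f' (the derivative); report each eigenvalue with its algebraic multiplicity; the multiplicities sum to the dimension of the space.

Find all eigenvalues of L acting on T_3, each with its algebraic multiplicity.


image of 1: 3/2
image of cos x: 2cos x
image of sin x: 2sin x
image of cos 2x: (7/2)cos 2x
image of sin 2x: (7/2)sin 2x
image of cos 3x: 6cos 3x
image of sin 3x: 6sin 3x
the matrix is diagonal; its diagonal is (3/2, 2, 2, 7/2, 7/2, 6, 6)
for a triangular matrix the eigenvalues are the diagonal entries, with algebraic multiplicity their repetition count

λ = 3/2 (multiplicity 1), λ = 2 (multiplicity 2), λ = 7/2 (multiplicity 2), λ = 6 (multiplicity 2)


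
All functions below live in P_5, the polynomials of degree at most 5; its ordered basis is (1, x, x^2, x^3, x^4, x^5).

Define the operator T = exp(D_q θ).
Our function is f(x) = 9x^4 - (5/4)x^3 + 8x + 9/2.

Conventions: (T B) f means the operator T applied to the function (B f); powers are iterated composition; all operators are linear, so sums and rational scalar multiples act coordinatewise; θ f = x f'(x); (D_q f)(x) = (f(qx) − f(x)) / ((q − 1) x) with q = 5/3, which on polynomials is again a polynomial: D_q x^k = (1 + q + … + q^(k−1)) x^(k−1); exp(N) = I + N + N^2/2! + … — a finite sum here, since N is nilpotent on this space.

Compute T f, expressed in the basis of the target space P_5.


the result is g(x) = 9x^4 + (4337/12)x^3 + (105889/36)x^2 + (422734/81)x + 212333/162

order-1 term: (1088/3)x^3 - (245/12)x^2 + 8
order-2 term: (26656/9)x^2 - (490/9)x
order-3 term: (426496/81)x - 490/27
order-4 term: 106624/81
the series for exp(D_q θ) f terminates at order 4
exp(D_q θ) f = 9x^4 + (4337/12)x^3 + (105889/36)x^2 + (422734/81)x + 212333/162


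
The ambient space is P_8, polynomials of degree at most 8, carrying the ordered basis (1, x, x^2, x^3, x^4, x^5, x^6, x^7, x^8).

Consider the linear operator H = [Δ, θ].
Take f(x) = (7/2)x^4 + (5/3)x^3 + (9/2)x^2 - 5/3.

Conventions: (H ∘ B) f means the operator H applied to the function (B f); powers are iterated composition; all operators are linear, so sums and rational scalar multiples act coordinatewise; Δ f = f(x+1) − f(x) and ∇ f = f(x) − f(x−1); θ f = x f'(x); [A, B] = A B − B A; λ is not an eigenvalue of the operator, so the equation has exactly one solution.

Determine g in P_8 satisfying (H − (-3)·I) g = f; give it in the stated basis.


the image equals g(x) = (7/6)x^4 - x^3 - (13/6)x^2 - (11/9)x + 20/27

write g with unknown coordinates in the stated basis and equate coefficients in (H − (-3)·I) g = f
solving from the highest basis element down gives g = (7/6)x^4 - x^3 - (13/6)x^2 - (11/9)x + 20/27
check: H g = (14/3)x^3 + 11x^2 + (11/3)x - 35/9
so H g − (-3)·g = (7/2)x^4 + (5/3)x^3 + (9/2)x^2 - 5/3 = f ✓


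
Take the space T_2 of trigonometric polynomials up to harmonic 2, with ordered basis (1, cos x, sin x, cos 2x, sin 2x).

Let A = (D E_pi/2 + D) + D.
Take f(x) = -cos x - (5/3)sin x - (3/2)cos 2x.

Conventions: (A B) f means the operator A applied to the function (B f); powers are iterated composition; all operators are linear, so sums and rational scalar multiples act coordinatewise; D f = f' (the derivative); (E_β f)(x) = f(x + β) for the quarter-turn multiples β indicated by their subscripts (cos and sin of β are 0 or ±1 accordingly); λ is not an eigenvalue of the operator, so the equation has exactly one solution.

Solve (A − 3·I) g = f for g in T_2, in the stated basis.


the image equals g(x) = (11/30)cos x + (7/30)sin x + (9/26)cos 2x - (3/13)sin 2x

write g with unknown coordinates in the stated basis and equate coefficients in (A − 3·I) g = f
solving from the highest basis element down gives g = (11/30)cos x + (7/30)sin x + (9/26)cos 2x - (3/13)sin 2x
check: A g = (1/10)cos x - (29/30)sin x - (6/13)cos 2x - (9/13)sin 2x
so A g − 3·g = -cos x - (5/3)sin x - (3/2)cos 2x = f ✓


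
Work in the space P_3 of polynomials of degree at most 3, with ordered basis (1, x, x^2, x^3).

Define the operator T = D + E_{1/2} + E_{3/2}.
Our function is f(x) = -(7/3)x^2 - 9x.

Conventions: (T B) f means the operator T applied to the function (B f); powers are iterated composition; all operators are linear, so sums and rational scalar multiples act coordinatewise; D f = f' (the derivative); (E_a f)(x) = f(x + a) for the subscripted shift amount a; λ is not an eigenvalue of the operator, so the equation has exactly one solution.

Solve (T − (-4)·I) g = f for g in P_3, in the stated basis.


the result is g(x) = -(7/18)x^2 - (10/9)x + 155/216

write g with unknown coordinates in the stated basis and equate coefficients in (T − (-4)·I) g = f
solving from the highest basis element down gives g = -(7/18)x^2 - (10/9)x + 155/216
check: T g = -(7/9)x^2 - (41/9)x - 155/54
so T g − (-4)·g = -(7/3)x^2 - 9x = f ✓


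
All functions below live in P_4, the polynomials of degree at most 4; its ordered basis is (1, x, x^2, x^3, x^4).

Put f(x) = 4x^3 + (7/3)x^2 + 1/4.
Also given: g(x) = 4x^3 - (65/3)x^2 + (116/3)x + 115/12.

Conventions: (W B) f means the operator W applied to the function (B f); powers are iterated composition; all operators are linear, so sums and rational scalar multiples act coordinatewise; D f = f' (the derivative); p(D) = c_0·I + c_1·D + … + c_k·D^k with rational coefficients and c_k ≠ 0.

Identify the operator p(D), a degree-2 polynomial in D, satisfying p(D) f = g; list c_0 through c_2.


D^0 f = 4x^3 + (7/3)x^2 + 1/4
D^1 f = 12x^2 + (14/3)x
D^2 f = 24x + 14/3
matching coefficients of g against c_0 f + c_1 Df + … from the top degree down determines the c_i
solution: c_0 = 1, c_1 = -2, c_2 = 2

c_0 = 1, c_1 = -2, c_2 = 2


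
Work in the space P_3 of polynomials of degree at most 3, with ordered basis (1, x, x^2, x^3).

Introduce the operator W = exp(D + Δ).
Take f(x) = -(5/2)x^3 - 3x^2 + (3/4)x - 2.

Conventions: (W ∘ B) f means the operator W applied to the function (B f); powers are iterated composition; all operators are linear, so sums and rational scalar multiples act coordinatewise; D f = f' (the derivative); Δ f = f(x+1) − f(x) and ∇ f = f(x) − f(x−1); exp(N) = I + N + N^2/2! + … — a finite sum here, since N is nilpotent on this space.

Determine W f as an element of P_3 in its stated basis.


g(x) = -(5/2)x^3 - 18x^2 - (195/4)x - 53

order-1 term: -15x^2 - (39/2)x - 4
order-2 term: -30x - 27
order-3 term: -20
the series for exp(D + Δ) f terminates at order 3
exp(D + Δ) f = -(5/2)x^3 - 18x^2 - (195/4)x - 53


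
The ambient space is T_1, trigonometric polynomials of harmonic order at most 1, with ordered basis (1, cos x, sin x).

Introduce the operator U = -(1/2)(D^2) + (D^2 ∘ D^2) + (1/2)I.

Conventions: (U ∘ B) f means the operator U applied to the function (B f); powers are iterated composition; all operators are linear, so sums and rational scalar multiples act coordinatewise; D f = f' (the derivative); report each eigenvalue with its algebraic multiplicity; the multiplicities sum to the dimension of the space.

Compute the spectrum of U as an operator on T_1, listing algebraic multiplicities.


λ = 1/2 (multiplicity 1), λ = 2 (multiplicity 2)

image of 1: 1/2
image of cos x: 2cos x
image of sin x: 2sin x
the matrix is diagonal; its diagonal is (1/2, 2, 2)
for a triangular matrix the eigenvalues are the diagonal entries, with algebraic multiplicity their repetition count


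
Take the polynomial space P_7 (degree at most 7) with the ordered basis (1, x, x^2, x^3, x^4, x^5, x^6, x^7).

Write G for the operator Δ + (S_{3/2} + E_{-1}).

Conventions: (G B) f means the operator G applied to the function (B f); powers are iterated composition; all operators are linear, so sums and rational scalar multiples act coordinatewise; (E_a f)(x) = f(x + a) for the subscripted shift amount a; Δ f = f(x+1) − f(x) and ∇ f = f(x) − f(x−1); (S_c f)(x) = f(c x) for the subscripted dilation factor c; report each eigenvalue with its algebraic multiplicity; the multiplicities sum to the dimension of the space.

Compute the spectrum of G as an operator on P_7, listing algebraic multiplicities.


image of 1: 2
image of x: (5/2)x
image of x^2: (13/4)x^2 + 2
image of x^3: (35/8)x^3 + 6x
image of x^4: (97/16)x^4 + 12x^2 + 2
image of x^5: (275/32)x^5 + 20x^3 + 10x
image of x^6: (793/64)x^6 + 30x^4 + 30x^2 + 2
image of x^7: (2315/128)x^7 + 42x^5 + 70x^3 + 14x
the matrix is upper triangular; its diagonal is (2, 5/2, 13/4, 35/8, 97/16, 275/32, 793/64, 2315/128)
for a triangular matrix the eigenvalues are the diagonal entries, with algebraic multiplicity their repetition count

λ = 2 (multiplicity 1), λ = 5/2 (multiplicity 1), λ = 13/4 (multiplicity 1), λ = 35/8 (multiplicity 1), λ = 97/16 (multiplicity 1), λ = 275/32 (multiplicity 1), λ = 793/64 (multiplicity 1), λ = 2315/128 (multiplicity 1)


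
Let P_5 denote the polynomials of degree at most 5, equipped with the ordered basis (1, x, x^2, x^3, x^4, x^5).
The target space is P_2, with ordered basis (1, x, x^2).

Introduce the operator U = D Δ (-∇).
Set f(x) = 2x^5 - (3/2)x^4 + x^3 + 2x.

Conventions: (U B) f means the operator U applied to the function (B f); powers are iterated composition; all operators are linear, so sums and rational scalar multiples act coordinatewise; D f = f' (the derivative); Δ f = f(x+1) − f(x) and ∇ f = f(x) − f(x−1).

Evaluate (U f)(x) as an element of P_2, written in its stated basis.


the image equals g(x) = -120x^2 + 36x - 26

∇ f = 10x^4 - 26x^3 + 32x^2 - 19x + 13/2
(-∇) f = -10x^4 + 26x^3 - 32x^2 + 19x - 13/2
Δ (-∇) f = -40x^3 + 18x^2 - 26x + 3
D Δ (-∇) f = -120x^2 + 36x - 26


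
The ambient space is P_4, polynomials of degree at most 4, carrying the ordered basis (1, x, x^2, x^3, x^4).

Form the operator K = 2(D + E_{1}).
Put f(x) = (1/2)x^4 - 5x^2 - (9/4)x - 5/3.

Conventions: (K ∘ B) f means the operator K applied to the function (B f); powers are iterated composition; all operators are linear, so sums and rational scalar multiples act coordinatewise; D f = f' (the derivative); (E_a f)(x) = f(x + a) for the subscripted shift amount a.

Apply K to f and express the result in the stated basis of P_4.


g(x) = x^4 + 8x^3 - 4x^2 - (81/2)x - 64/3

D f = 2x^3 - 10x - 9/4
E_{1} f = (1/2)x^4 + 2x^3 - 2x^2 - (41/4)x - 101/12
(D + E_{1}) f = (1/2)x^4 + 4x^3 - 2x^2 - (81/4)x - 32/3
(2(D + E_{1})) f = x^4 + 8x^3 - 4x^2 - (81/2)x - 64/3


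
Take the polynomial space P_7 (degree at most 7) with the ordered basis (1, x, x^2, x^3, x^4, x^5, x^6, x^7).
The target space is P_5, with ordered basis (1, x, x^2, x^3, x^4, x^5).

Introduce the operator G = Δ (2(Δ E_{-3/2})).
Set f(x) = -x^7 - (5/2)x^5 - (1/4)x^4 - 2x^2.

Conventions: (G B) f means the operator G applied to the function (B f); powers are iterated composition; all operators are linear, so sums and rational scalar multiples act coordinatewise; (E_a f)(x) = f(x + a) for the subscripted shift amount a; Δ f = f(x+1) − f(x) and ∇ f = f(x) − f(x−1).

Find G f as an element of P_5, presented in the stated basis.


g(x) = -84x^5 + 210x^4 - 450x^3 + 459x^2 - (1113/4)x + 489/8

E_{-3/2} f = -x^7 + (21/2)x^6 - (199/4)x^5 + (1093/8)x^4 - (3711/16)x^3 + (7631/32)x^2 - (8553/64)x + 3879/128
Δ E_{-3/2} f = -7x^6 + 42x^5 - (505/4)x^4 + 224x^3 - (3793/16)x^2 + (1079/8)x - 1967/64
(2(Δ E_{-3/2})) f = -14x^6 + 84x^5 - (505/2)x^4 + 448x^3 - (3793/8)x^2 + (1079/4)x - 1967/32
Δ (2(Δ E_{-3/2})) f = -84x^5 + 210x^4 - 450x^3 + 459x^2 - (1113/4)x + 489/8
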